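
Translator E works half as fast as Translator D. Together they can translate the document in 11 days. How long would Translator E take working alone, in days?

33 days

Let Translator D's rate be r; then Translator E's rate is (1/2)r, so together (1/2 + 1)r = (3/2)r = 1/11.
Thus r = 2/33 per day.
Translator D alone: 33/2 days; Translator E alone: 33 days.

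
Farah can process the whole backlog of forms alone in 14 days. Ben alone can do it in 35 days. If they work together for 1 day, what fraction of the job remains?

Combined rate: 1/14 + 1/35 = (5 + 2)/70 = 7/70 = 1/10 per day.
In 1 day they complete 1·1/10 = 1/10 of the job.
So 9/10 remains.

9/10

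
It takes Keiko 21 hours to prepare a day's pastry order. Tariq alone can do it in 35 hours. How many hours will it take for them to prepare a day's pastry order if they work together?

Combined rate: 1/21 + 1/35 = (5 + 3)/105 = 8/105 per hour.
Time = 1 ÷ (8/105) = 105/8 hours.

105/8 hours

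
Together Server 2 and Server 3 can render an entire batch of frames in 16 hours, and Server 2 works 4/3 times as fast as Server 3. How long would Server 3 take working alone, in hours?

Let Server 3's rate be r; then Server 2's rate is (4/3)r, so together (4/3 + 1)r = (7/3)r = 1/16.
Thus r = 3/112 per hour.
Server 3 alone: 112/3 hours; Server 2 alone: 28 hours.

112/3 hours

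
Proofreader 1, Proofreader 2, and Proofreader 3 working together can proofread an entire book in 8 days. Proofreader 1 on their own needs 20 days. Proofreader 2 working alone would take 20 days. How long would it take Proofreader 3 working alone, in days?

40 days

Combined rate is 1/8 per day.
Known contribution: 1/20 + 1/20 = (1 + 1)/20 = 2/20 = 1/10 per day.
So Proofreader 3's rate is 1/8 − 1/10 = 1/40, meaning 40 days alone.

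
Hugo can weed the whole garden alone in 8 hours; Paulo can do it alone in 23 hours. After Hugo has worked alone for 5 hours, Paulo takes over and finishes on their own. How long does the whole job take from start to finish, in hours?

In 5 hours Hugo does 5/8 of the job, leaving 3/8.
Paulo works at 1/23 per hour, so finishing takes 3/8 ÷ 1/23 = 69/8 hours.
Total time = 5 + 69/8 = 109/8 hours.

109/8 hours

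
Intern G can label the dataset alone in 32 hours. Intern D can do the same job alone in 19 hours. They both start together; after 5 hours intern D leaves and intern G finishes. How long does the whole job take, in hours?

In the first 5 hours the combined rate is 51/608, so 255/608 of the job is done, leaving 353/608.
After intern D leaves the rate is 1/32 per hour; the remaining 353/608 takes 353/19 hours.
Total = 5 + 353/19 = 448/19 hours.

448/19 hours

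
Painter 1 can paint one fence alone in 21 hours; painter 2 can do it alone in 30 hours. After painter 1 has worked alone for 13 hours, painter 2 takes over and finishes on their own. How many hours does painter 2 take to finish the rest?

In 13 hours painter 1 does 13/21 of the job, leaving 8/21.
Painter 2 works at 1/30 per hour, so finishing takes 8/21 ÷ 1/30 = 80/7 hours.

80/7 hours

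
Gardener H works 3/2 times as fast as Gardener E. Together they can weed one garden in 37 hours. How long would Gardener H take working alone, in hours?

Let Gardener E's rate be r; then Gardener H's rate is (3/2)r, so together (3/2 + 1)r = (5/2)r = 1/37.
Thus r = 2/185 per hour.
Gardener E alone: 185/2 hours; Gardener H alone: 185/3 hours.

185/3 hours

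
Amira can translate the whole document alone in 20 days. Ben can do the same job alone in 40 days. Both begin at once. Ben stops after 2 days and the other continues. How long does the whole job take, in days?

19 days

In the first 2 days the combined rate is 3/40, so 3/20 of the job is done, leaving 17/20.
After Ben leaves the rate is 1/20 per day; the remaining 17/20 takes 17 days.
Total = 2 + 17 = 19 days.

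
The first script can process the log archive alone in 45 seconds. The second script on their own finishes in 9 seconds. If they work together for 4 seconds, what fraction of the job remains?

7/15

Combined rate: 1/45 + 1/9 = (1 + 5)/45 = 6/45 = 2/15 per second.
In 4 seconds they complete 4·2/15 = 8/15 of the job.
So 7/15 remains.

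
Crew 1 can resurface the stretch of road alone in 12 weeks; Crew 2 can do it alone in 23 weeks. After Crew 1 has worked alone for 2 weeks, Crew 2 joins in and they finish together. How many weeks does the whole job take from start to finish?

60/7 weeks

In 2 weeks Crew 1 does 2/12 = 1/6 of the job, leaving 5/6.
Crew 1 and Crew 2 together work at 35/276 per week, so finishing takes 5/6 ÷ 35/276 = 46/7 weeks.
Total time = 2 + 46/7 = 60/7 weeks.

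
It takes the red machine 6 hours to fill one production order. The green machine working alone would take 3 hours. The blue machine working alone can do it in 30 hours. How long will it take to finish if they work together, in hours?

15/8 hours

Combined rate: 1/6 + 1/3 + 1/30 = (5 + 10 + 1)/30 = 16/30 = 8/15 per hour.
Time = 1 ÷ (8/15) = 15/8 hours.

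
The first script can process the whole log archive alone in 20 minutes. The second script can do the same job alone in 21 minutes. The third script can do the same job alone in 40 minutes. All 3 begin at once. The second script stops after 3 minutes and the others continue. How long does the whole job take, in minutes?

80/7 minutes

In the first 3 minutes the combined rate is 103/840, so 103/280 of the job is done, leaving 177/280.
After the second script leaves the rate is 3/40 per minute; the remaining 177/280 takes 59/7 minutes.
Total = 3 + 59/7 = 80/7 minutes.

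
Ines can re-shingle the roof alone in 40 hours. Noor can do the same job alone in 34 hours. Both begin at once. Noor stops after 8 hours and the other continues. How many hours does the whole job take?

520/17 hours

In the first 8 hours the combined rate is 37/680, so 37/85 of the job is done, leaving 48/85.
After Noor leaves the rate is 1/40 per hour; the remaining 48/85 takes 384/17 hours.
Total = 8 + 384/17 = 520/17 hours.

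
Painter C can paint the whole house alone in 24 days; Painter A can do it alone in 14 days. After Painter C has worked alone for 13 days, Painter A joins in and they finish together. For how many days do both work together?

77/19 days

In 13 days Painter C does 13/24 of the job, leaving 11/24.
Painter C and Painter A together work at 19/168 per day, so finishing takes 11/24 ÷ 19/168 = 77/19 days.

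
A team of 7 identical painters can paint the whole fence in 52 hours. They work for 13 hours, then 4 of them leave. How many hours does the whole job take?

One painter does 1/364 of the job per hour.
After 13 hours with 7 painters, 1/4 is done (3/4 left).
With 3 painters the rate is 3/364, so the rest takes 3/4 ÷ 3/364 = 91 hours.
Total = 13 + 91 = 104 hours.

104 hours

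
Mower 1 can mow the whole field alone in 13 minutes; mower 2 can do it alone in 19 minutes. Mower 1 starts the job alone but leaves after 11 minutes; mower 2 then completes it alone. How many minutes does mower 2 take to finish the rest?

In 11 minutes mower 1 does 11/13 of the job, leaving 2/13.
Mower 2 works at 1/19 per minute, so finishing takes 2/13 ÷ 1/19 = 38/13 minutes.

38/13 minutes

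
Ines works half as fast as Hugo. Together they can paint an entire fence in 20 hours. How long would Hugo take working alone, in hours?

Let Hugo's rate be r; then Ines's rate is (1/2)r, so together (1/2 + 1)r = (3/2)r = 1/20.
Thus r = 1/30 per hour.
Hugo alone: 30 hours; Ines alone: 60 hours.

30 hours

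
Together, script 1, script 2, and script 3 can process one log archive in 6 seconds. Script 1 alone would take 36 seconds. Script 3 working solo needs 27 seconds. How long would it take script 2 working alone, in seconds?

Combined rate is 1/6 per second.
Known contribution: 1/36 + 1/27 = (3 + 4)/108 = 7/108 per second.
So script 2's rate is 1/6 − 7/108 = 11/108, meaning 108/11 seconds alone.

108/11 seconds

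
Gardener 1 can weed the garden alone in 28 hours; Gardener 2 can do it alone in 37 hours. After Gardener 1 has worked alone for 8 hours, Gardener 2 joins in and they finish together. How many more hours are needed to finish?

In 8 hours Gardener 1 does 8/28 = 2/7 of the job, leaving 5/7.
Gardener 1 and Gardener 2 together work at 65/1036 per hour, so finishing takes 5/7 ÷ 65/1036 = 148/13 hours.

148/13 hours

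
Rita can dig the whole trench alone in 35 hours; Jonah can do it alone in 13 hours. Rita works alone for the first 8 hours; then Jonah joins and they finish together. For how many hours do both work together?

117/16 hours

In 8 hours Rita does 8/35 of the job, leaving 27/35.
Rita and Jonah together work at 48/455 per hour, so finishing takes 27/35 ÷ 48/455 = 117/16 hours.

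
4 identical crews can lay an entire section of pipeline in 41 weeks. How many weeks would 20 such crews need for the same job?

Total work is 4·41 = 164 crew-weeks.
With 20 crews: 164/20 = 41/5 weeks.

41/5 weeks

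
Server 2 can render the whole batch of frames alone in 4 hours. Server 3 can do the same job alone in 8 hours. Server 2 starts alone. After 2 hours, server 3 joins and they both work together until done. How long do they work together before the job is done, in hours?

4/3 hours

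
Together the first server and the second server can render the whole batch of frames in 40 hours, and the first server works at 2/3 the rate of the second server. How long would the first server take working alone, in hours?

Let the second server's rate be r; then the first server's rate is (2/3)r, so together (2/3 + 1)r = (5/3)r = 1/40.
Thus r = 3/200 per hour.
The second server alone: 200/3 hours; the first server alone: 100 hours.

100 hours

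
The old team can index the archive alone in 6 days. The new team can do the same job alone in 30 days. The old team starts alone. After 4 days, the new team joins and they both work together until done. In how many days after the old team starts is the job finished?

In the first 4 days the old team alone does 4/6 = 2/3 of the job, leaving 1/3.
Once everyone is working, combined rate: 1/6 + 1/30 = (5 + 1)/30 = 6/30 = 1/5 per day.
Remaining 1/3 at 1/5 per day takes 5/3 days.
Total from the start = 4 + 5/3 = 17/3 days.

17/3 days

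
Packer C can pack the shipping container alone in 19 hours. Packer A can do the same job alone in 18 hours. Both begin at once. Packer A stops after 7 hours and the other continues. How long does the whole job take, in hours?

209/18 hours

In the first 7 hours the combined rate is 37/342, so 259/342 of the job is done, leaving 83/342.
After packer A leaves the rate is 1/19 per hour; the remaining 83/342 takes 83/18 hours.
Total = 7 + 83/18 = 209/18 hours.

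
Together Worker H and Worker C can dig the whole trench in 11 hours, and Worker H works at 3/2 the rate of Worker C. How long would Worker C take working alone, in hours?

Let Worker C's rate be r; then Worker H's rate is (3/2)r, so together (3/2 + 1)r = (5/2)r = 1/11.
Thus r = 2/55 per hour.
Worker C alone: 55/2 hours; Worker H alone: 55/3 hours.

55/2 hours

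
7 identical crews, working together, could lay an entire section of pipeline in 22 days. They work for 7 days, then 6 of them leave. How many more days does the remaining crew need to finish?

One crew does 1/154 of the job per day.
After 7 days with 7 crews, 7/22 is done (15/22 left).
With 1 crew the rate is 1/154, so the rest takes 15/22 ÷ 1/154 = 105 days.

105 days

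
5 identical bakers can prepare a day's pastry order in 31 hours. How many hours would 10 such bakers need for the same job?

Total work is 5·31 = 155 baker-hours.
With 10 bakers: 155/10 = 31/2 hours.

31/2 hours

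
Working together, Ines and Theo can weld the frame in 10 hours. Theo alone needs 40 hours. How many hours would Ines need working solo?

40/3 hours

Combined rate is 1/10 per hour.
Known contribution: 1/40 per hour.
So Ines's rate is 1/10 − 1/40 = 3/40, meaning 40/3 hours alone.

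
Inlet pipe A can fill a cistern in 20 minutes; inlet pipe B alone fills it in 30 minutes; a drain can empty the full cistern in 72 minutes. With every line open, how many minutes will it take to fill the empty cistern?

Net rate = 1/20 + 1/30 − 1/72 = (18 + 12 − 5)/360 = 25/360 = 5/72 per minute.
Filling time = 1 ÷ (5/72) = 72/5 minutes.

72/5 minutes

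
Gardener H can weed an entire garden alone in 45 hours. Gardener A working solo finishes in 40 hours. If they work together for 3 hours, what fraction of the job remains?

103/120

Combined rate: 1/45 + 1/40 = (8 + 9)/360 = 17/360 per hour.
In 3 hours they complete 3·17/360 = 17/120 of the job.
So 103/120 remains.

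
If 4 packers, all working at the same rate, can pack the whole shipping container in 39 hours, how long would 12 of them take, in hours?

13 hours

Total work is 4·39 = 156 packer-hours.
With 12 packers: 156/12 = 13 hours.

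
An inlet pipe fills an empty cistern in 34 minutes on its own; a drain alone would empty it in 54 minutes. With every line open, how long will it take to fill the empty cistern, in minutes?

Net rate = 1/34 − 1/54 = (27 − 17)/918 = 10/918 = 5/459 per minute.
Filling time = 1 ÷ (5/459) = 459/5 minutes.

459/5 minutes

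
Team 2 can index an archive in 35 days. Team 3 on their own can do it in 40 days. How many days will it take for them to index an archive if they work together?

56/3 days

Combined rate: 1/35 + 1/40 = (8 + 7)/280 = 15/280 = 3/56 per day.
Time = 1 ÷ (3/56) = 56/3 days.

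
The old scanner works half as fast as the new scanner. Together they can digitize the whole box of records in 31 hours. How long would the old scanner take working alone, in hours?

93 hours

Let the new scanner's rate be r; then the old scanner's rate is (1/2)r, so together (1/2 + 1)r = (3/2)r = 1/31.
Thus r = 2/93 per hour.
The new scanner alone: 93/2 hours; the old scanner alone: 93 hours.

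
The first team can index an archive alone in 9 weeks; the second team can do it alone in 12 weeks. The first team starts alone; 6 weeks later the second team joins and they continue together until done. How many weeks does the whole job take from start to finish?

54/7 weeks

In 6 weeks the first team does 6/9 = 2/3 of the job, leaving 1/3.
The first team and the second team together work at 7/36 per week, so finishing takes 1/3 ÷ 7/36 = 12/7 weeks.
Total time = 6 + 12/7 = 54/7 weeks.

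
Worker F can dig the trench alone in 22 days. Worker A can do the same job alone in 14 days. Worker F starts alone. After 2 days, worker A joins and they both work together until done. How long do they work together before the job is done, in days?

70/9 days

In the first 2 days worker F alone does 2/22 = 1/11 of the job, leaving 10/11.
Once everyone is working, combined rate: 1/22 + 1/14 = (7 + 11)/154 = 18/154 = 9/77 per day.
Remaining 10/11 at 9/77 per day takes 70/9 days.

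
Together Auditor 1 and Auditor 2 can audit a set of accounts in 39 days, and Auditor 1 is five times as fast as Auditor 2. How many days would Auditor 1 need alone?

Let Auditor 2's rate be r; then Auditor 1's rate is 5r, so together (5 + 1)r = 6r = 1/39.
Thus r = 1/234 per day.
Auditor 2 alone: 234 days; Auditor 1 alone: 234/5 days.

234/5 days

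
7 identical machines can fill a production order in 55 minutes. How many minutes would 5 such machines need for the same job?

77 minutes

Total work is 7·55 = 385 machine-minutes.
With 5 machines: 385/5 = 77 minutes.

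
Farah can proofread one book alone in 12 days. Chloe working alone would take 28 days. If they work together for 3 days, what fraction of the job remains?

Combined rate: 1/12 + 1/28 = (7 + 3)/84 = 10/84 = 5/42 per day.
In 3 days they complete 3·5/42 = 5/14 of the job.
So 9/14 remains.

9/14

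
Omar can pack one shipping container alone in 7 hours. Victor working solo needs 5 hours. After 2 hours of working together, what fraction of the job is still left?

11/35

Combined rate: 1/7 + 1/5 = (5 + 7)/35 = 12/35 per hour.
In 2 hours they complete 2·12/35 = 24/35 of the job.
So 11/35 remains.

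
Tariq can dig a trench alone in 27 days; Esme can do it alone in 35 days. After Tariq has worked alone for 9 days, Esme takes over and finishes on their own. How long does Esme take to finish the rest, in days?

70/3 days

In 9 days Tariq does 9/27 = 1/3 of the job, leaving 2/3.
Esme works at 1/35 per day, so finishing takes 2/3 ÷ 1/35 = 70/3 days.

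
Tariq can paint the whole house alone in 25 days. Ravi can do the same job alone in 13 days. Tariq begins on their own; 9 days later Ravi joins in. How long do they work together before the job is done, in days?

In the first 9 days Tariq alone does 9/25 of the job, leaving 16/25.
Once everyone is working, combined rate: 1/25 + 1/13 = (13 + 25)/325 = 38/325 per day.
Remaining 16/25 at 38/325 per day takes 104/19 days.

104/19 days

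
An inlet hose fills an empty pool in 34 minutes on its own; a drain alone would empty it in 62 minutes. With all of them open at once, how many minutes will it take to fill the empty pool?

527/7 minutes

Net rate = 1/34 − 1/62 = (31 − 17)/1054 = 14/1054 = 7/527 per minute.
Filling time = 1 ÷ (7/527) = 527/7 minutes.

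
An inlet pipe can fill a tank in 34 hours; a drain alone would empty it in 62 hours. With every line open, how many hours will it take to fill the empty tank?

527/7 hours

Net rate = 1/34 − 1/62 = (31 − 17)/1054 = 14/1054 = 7/527 per hour.
Filling time = 1 ÷ (7/527) = 527/7 hours.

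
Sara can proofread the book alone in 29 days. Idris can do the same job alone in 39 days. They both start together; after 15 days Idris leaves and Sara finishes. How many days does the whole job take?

In the first 15 days the combined rate is 68/1131, so 340/377 of the job is done, leaving 37/377.
After Idris leaves the rate is 1/29 per day; the remaining 37/377 takes 37/13 days.
Total = 15 + 37/13 = 232/13 days.

232/13 days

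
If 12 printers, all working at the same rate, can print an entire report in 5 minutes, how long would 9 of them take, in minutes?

20/3 minutes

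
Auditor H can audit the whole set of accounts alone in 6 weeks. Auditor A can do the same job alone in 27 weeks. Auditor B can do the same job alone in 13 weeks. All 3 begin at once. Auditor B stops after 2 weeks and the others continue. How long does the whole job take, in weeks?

54/13 weeks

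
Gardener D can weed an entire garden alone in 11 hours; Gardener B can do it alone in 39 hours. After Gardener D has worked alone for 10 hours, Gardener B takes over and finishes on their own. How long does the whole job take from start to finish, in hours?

149/11 hours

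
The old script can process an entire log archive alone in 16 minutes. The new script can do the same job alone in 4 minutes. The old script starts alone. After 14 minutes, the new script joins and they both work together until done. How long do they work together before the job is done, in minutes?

In the first 14 minutes the old script alone does 14/16 = 7/8 of the job, leaving 1/8.
Once everyone is working, combined rate: 1/16 + 1/4 = (1 + 4)/16 = 5/16 per minute.
Remaining 1/8 at 5/16 per minute takes 2/5 minutes.

2/5 minutes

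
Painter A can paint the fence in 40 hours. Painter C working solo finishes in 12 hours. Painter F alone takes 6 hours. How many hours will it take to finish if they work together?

40/11 hours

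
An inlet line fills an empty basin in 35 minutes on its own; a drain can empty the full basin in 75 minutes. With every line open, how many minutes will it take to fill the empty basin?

525/8 minutes

Net rate = 1/35 − 1/75 = (15 − 7)/525 = 8/525 per minute.
Filling time = 1 ÷ (8/525) = 525/8 minutes.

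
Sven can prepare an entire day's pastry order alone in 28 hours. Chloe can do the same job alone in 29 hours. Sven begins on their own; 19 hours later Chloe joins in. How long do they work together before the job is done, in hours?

In the first 19 hours Sven alone does 19/28 of the job, leaving 9/28.
Once everyone is working, combined rate: 1/28 + 1/29 = (29 + 28)/812 = 57/812 per hour.
Remaining 9/28 at 57/812 per hour takes 87/19 hours.

87/19 hours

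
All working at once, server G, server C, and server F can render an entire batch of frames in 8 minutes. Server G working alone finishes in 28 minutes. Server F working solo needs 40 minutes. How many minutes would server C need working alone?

Combined rate is 1/8 per minute.
Known contribution: 1/28 + 1/40 = (10 + 7)/280 = 17/280 per minute.
So server C's rate is 1/8 − 17/280 = 9/140, meaning 140/9 minutes alone.

140/9 minutes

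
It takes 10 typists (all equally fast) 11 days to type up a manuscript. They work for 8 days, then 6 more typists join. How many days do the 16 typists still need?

15/8 days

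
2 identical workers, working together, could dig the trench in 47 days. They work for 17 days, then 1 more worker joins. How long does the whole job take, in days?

37 days

One worker does 1/94 of the job per day.
After 17 days with 2 workers, 17/47 is done (30/47 left).
With 3 workers the rate is 3/94, so the rest takes 30/47 ÷ 3/94 = 20 days.
Total = 17 + 20 = 37 days.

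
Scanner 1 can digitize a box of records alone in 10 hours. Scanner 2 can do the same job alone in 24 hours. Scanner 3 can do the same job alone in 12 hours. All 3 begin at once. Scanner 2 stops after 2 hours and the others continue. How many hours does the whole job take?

In the first 2 hours the combined rate is 9/40, so 9/20 of the job is done, leaving 11/20.
After scanner 2 leaves the rate is 11/60 per hour; the remaining 11/20 takes 3 hours.
Total = 2 + 3 = 5 hours.

5 hours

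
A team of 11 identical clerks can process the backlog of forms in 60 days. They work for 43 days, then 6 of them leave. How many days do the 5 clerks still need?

One clerk does 1/660 of the job per day.
After 43 days with 11 clerks, 43/60 is done (17/60 left).
With 5 clerks the rate is 5/660 = 1/132, so the rest takes 17/60 ÷ 1/132 = 187/5 days.

187/5 days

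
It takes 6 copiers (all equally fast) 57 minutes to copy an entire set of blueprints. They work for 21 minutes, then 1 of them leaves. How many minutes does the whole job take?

321/5 minutes

One copier does 1/342 of the job per minute.
After 21 minutes with 6 copiers, 7/19 is done (12/19 left).
With 5 copiers the rate is 5/342, so the rest takes 12/19 ÷ 5/342 = 216/5 minutes.
Total = 21 + 216/5 = 321/5 minutes.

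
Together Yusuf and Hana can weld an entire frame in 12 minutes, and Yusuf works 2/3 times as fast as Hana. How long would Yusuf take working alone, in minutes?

30 minutes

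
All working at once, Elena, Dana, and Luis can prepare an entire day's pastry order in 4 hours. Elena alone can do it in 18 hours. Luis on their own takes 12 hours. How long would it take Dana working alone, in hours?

Combined rate is 1/4 per hour.
Known contribution: 1/18 + 1/12 = (2 + 3)/36 = 5/36 per hour.
So Dana's rate is 1/4 − 5/36 = 1/9, meaning 9 hours alone.

9 hours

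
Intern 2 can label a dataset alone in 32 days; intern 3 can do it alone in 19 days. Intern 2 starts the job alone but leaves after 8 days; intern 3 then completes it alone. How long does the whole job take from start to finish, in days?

89/4 days

In 8 days intern 2 does 8/32 = 1/4 of the job, leaving 3/4.
Intern 3 works at 1/19 per day, so finishing takes 3/4 ÷ 1/19 = 57/4 days.
Total time = 8 + 57/4 = 89/4 days.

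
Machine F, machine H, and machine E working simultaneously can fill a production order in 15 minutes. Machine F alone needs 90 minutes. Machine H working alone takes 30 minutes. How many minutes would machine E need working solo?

Combined rate is 1/15 per minute.
Known contribution: 1/90 + 1/30 = (1 + 3)/90 = 4/90 = 2/45 per minute.
So machine E's rate is 1/15 − 2/45 = 1/45, meaning 45 minutes alone.

45 minutes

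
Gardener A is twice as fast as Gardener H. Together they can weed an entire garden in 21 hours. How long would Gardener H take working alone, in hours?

63 hours

Let Gardener H's rate be r; then Gardener A's rate is 2r, so together (2 + 1)r = 3r = 1/21.
Thus r = 1/63 per hour.
Gardener H alone: 63 hours; Gardener A alone: 63/2 hours.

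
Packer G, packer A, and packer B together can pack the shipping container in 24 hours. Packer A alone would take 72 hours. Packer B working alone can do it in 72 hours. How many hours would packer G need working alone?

Combined rate is 1/24 per hour.
Known contribution: 1/72 + 1/72 = (1 + 1)/72 = 2/72 = 1/36 per hour.
So packer G's rate is 1/24 − 1/36 = 1/72, meaning 72 hours alone.

72 hours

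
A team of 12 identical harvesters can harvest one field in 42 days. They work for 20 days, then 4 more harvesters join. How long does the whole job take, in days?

One harvester does 1/504 of the job per day.
After 20 days with 12 harvesters, 10/21 is done (11/21 left).
With 16 harvesters the rate is 16/504 = 2/63, so the rest takes 11/21 ÷ 2/63 = 33/2 days.
Total = 20 + 33/2 = 73/2 days.

73/2 days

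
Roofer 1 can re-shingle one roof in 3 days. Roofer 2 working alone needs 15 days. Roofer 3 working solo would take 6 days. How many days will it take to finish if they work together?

Combined rate: 1/3 + 1/15 + 1/6 = (10 + 2 + 5)/30 = 17/30 per day.
Time = 1 ÷ (17/30) = 30/17 days.

30/17 days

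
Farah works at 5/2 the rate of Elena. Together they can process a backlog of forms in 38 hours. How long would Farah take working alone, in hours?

Let Elena's rate be r; then Farah's rate is (5/2)r, so together (5/2 + 1)r = (7/2)r = 1/38.
Thus r = 1/133 per hour.
Elena alone: 133 hours; Farah alone: 266/5 hours.

266/5 hours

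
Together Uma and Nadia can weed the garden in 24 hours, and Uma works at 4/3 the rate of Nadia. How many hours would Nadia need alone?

Let Nadia's rate be r; then Uma's rate is (4/3)r, so together (4/3 + 1)r = (7/3)r = 1/24.
Thus r = 1/56 per hour.
Nadia alone: 56 hours; Uma alone: 42 hours.

56 hours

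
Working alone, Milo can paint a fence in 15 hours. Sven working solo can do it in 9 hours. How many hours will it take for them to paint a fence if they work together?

With two workers the combined time is the product over the sum: 15·9/(15+9) = 135/24 = 45/8 hours.

45/8 hours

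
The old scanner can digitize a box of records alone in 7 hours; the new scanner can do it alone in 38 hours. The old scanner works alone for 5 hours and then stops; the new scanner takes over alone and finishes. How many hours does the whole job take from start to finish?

111/7 hours

In 5 hours the old scanner does 5/7 of the job, leaving 2/7.
The new scanner works at 1/38 per hour, so finishing takes 2/7 ÷ 1/38 = 76/7 hours.
Total time = 5 + 76/7 = 111/7 hours.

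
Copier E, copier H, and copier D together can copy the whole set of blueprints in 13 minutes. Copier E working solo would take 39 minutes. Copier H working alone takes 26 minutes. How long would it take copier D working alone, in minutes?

78 minutes

Combined rate is 1/13 per minute.
Known contribution: 1/39 + 1/26 = (2 + 3)/78 = 5/78 per minute.
So copier D's rate is 1/13 − 5/78 = 1/78, meaning 78 minutes alone.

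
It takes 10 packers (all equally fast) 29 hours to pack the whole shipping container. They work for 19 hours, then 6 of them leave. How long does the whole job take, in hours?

One packer does 1/290 of the job per hour.
After 19 hours with 10 packers, 19/29 is done (10/29 left).
With 4 packers the rate is 4/290 = 2/145, so the rest takes 10/29 ÷ 2/145 = 25 hours.
Total = 19 + 25 = 44 hours.

44 hours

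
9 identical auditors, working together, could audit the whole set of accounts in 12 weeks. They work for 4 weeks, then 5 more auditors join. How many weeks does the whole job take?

64/7 weeks

One auditor does 1/108 of the job per week.
After 4 weeks with 9 auditors, 1/3 is done (2/3 left).
With 14 auditors the rate is 14/108 = 7/54, so the rest takes 2/3 ÷ 7/54 = 36/7 weeks.
Total = 4 + 36/7 = 64/7 weeks.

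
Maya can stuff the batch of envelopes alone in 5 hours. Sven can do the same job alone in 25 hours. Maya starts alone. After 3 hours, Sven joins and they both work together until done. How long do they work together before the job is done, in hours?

In the first 3 hours Maya alone does 3/5 of the job, leaving 2/5.
Once everyone is working, combined rate: 1/5 + 1/25 = (5 + 1)/25 = 6/25 per hour.
Remaining 2/5 at 6/25 per hour takes 5/3 hours.

5/3 hours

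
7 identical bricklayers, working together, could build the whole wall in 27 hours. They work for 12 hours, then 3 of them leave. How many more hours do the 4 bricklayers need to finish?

One bricklayer does 1/189 of the job per hour.
After 12 hours with 7 bricklayers, 4/9 is done (5/9 left).
With 4 bricklayers the rate is 4/189, so the rest takes 5/9 ÷ 4/189 = 105/4 hours.

105/4 hours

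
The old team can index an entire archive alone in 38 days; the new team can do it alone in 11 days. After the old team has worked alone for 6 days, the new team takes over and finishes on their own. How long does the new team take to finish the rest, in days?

176/19 days

In 6 days the old team does 6/38 = 3/19 of the job, leaving 16/19.
The new team works at 1/11 per day, so finishing takes 16/19 ÷ 1/11 = 176/19 days.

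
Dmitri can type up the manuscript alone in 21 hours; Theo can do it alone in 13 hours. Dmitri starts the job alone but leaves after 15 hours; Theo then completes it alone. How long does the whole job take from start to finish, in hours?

131/7 hours

In 15 hours Dmitri does 15/21 = 5/7 of the job, leaving 2/7.
Theo works at 1/13 per hour, so finishing takes 2/7 ÷ 1/13 = 26/7 hours.
Total time = 15 + 26/7 = 131/7 hours.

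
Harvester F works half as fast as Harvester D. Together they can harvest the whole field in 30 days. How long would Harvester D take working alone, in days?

Let Harvester D's rate be r; then Harvester F's rate is (1/2)r, so together (1/2 + 1)r = (3/2)r = 1/30.
Thus r = 1/45 per day.
Harvester D alone: 45 days; Harvester F alone: 90 days.

45 days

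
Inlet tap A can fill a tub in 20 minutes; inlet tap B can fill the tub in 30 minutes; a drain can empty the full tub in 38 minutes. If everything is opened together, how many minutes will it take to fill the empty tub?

Net rate = 1/20 + 1/30 − 1/38 = (57 + 38 − 30)/1140 = 65/1140 = 13/228 per minute.
Filling time = 1 ÷ (13/228) = 228/13 minutes.

228/13 minutes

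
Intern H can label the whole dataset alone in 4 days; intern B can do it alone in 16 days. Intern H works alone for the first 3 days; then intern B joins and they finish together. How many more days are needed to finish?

4/5 days

In 3 days intern H does 3/4 of the job, leaving 1/4.
Intern H and intern B together work at 5/16 per day, so finishing takes 1/4 ÷ 5/16 = 4/5 days.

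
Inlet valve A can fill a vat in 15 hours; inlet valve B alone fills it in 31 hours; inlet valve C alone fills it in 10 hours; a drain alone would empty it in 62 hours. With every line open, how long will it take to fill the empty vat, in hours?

93/17 hours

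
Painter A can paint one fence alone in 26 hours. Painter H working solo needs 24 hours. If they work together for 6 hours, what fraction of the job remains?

Combined rate: 1/26 + 1/24 = (12 + 13)/312 = 25/312 per hour.
In 6 hours they complete 6·25/312 = 25/52 of the job.
So 27/52 remains.

27/52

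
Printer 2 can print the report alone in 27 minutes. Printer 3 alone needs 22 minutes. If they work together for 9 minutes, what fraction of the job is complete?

49/66

Combined rate: 1/27 + 1/22 = (22 + 27)/594 = 49/594 per minute.
In 9 minutes they complete 9·49/594 = 49/66 of the job.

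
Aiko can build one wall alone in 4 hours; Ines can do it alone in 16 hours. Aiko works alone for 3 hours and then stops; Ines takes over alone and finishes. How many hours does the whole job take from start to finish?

7 hours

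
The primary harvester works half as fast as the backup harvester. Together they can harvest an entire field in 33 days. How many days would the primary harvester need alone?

Let the backup harvester's rate be r; then the primary harvester's rate is (1/2)r, so together (1/2 + 1)r = (3/2)r = 1/33.
Thus r = 2/99 per day.
The backup harvester alone: 99/2 days; the primary harvester alone: 99 days.

99 days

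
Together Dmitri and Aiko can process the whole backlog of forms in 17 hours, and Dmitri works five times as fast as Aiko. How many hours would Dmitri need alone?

Let Aiko's rate be r; then Dmitri's rate is 5r, so together (5 + 1)r = 6r = 1/17.
Thus r = 1/102 per hour.
Aiko alone: 102 hours; Dmitri alone: 102/5 hours.

102/5 hours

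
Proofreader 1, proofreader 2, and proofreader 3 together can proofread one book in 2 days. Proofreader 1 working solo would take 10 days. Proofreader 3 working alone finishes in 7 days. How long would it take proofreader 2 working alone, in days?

Combined rate is 1/2 per day.
Known contribution: 1/10 + 1/7 = (7 + 10)/70 = 17/70 per day.
So proofreader 2's rate is 1/2 − 17/70 = 9/35, meaning 35/9 days alone.

35/9 days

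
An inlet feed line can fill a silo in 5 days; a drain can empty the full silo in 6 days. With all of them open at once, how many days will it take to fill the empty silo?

30 days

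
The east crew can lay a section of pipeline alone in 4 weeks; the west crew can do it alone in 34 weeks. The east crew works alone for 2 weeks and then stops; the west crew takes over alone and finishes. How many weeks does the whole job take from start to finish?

In 2 weeks the east crew does 2/4 = 1/2 of the job, leaving 1/2.
The west crew works at 1/34 per week, so finishing takes 1/2 ÷ 1/34 = 17 weeks.
Total time = 2 + 17 = 19 weeks.

19 weeks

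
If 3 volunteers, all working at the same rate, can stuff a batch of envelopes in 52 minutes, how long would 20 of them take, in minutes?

39/5 minutes

Total work is 3·52 = 156 volunteer-minutes.
With 20 volunteers: 156/20 = 39/5 minutes.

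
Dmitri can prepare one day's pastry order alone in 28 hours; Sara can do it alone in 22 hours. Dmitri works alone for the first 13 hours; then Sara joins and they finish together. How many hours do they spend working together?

33/5 hours

In 13 hours Dmitri does 13/28 of the job, leaving 15/28.
Dmitri and Sara together work at 25/308 per hour, so finishing takes 15/28 ÷ 25/308 = 33/5 hours.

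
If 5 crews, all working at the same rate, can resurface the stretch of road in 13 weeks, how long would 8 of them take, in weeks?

65/8 weeks

Total work is 5·13 = 65 crew-weeks.
With 8 crews: 65/8 weeks.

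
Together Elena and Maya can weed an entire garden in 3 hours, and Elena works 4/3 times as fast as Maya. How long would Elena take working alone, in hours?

Let Maya's rate be r; then Elena's rate is (4/3)r, so together (4/3 + 1)r = (7/3)r = 1/3.
Thus r = 1/7 per hour.
Maya alone: 7 hours; Elena alone: 21/4 hours.

21/4 hours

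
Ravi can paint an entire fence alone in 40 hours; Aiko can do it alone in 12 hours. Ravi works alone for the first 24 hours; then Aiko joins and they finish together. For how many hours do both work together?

48/13 hours

In 24 hours Ravi does 24/40 = 3/5 of the job, leaving 2/5.
Ravi and Aiko together work at 13/120 per hour, so finishing takes 2/5 ÷ 13/120 = 48/13 hours.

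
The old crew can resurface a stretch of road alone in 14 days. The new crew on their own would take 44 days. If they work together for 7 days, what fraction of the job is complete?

29/44

Combined rate: 1/14 + 1/44 = (22 + 7)/308 = 29/308 per day.
In 7 days they complete 7·29/308 = 29/44 of the job.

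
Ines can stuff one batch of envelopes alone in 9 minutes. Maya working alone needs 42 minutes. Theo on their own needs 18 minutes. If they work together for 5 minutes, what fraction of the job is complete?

Combined rate: 1/9 + 1/42 + 1/18 = (14 + 3 + 7)/126 = 24/126 = 4/21 per minute.
In 5 minutes they complete 5·4/21 = 20/21 of the job.

20/21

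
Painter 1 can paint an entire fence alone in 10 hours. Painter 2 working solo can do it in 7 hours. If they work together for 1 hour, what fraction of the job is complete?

17/70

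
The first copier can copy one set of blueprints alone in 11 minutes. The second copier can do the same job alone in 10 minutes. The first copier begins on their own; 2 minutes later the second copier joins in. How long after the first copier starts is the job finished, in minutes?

In the first 2 minutes the first copier alone does 2/11 of the job, leaving 9/11.
Once everyone is working, combined rate: 1/11 + 1/10 = (10 + 11)/110 = 21/110 per minute.
Remaining 9/11 at 21/110 per minute takes 30/7 minutes.
Total from the start = 2 + 30/7 = 44/7 minutes.

44/7 minutes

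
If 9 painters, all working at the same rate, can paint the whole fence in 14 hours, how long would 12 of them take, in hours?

Total work is 9·14 = 126 painter-hours.
With 12 painters: 126/12 = 21/2 hours.

21/2 hours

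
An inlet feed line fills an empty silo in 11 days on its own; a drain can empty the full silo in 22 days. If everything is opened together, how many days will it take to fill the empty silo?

22 days

Net rate = 1/11 − 1/22 = (2 − 1)/22 = 1/22 per day.
Filling time = 1 ÷ (1/22) = 22 days.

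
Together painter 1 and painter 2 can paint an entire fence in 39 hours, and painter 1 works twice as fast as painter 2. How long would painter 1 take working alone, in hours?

117/2 hours

Let painter 2's rate be r; then painter 1's rate is 2r, so together (2 + 1)r = 3r = 1/39.
Thus r = 1/117 per hour.
Painter 2 alone: 117 hours; painter 1 alone: 117/2 hours.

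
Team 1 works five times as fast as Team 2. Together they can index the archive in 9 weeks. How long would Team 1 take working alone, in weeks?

54/5 weeks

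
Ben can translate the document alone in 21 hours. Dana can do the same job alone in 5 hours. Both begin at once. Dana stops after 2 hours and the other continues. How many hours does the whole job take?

In the first 2 hours the combined rate is 26/105, so 52/105 of the job is done, leaving 53/105.
After Dana leaves the rate is 1/21 per hour; the remaining 53/105 takes 53/5 hours.
Total = 2 + 53/5 = 63/5 hours.

63/5 hours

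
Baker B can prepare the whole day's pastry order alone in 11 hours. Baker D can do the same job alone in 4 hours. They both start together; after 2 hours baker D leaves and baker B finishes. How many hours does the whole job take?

In the first 2 hours the combined rate is 15/44, so 15/22 of the job is done, leaving 7/22.
After baker D leaves the rate is 1/11 per hour; the remaining 7/22 takes 7/2 hours.
Total = 2 + 7/2 = 11/2 hours.

11/2 hours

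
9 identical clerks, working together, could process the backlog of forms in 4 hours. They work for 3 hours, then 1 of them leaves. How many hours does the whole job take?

33/8 hours

One clerk does 1/36 of the job per hour.
After 3 hours with 9 clerks, 3/4 is done (1/4 left).
With 8 clerks the rate is 8/36 = 2/9, so the rest takes 1/4 ÷ 2/9 = 9/8 hours.
Total = 3 + 9/8 = 33/8 hours.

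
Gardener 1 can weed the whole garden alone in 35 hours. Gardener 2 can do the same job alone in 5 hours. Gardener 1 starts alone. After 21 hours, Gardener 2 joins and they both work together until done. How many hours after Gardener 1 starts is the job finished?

91/4 hours

In the first 21 hours Gardener 1 alone does 21/35 = 3/5 of the job, leaving 2/5.
Once everyone is working, combined rate: 1/35 + 1/5 = (1 + 7)/35 = 8/35 per hour.
Remaining 2/5 at 8/35 per hour takes 7/4 hours.
Total from the start = 21 + 7/4 = 91/4 hours.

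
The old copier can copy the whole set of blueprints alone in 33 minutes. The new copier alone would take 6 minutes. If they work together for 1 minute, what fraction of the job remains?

Combined rate: 1/33 + 1/6 = (2 + 11)/66 = 13/66 per minute.
In 1 minute they complete 1·13/66 = 13/66 of the job.
So 53/66 remains.

53/66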